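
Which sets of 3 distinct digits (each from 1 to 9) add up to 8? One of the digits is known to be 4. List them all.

{1,3,4}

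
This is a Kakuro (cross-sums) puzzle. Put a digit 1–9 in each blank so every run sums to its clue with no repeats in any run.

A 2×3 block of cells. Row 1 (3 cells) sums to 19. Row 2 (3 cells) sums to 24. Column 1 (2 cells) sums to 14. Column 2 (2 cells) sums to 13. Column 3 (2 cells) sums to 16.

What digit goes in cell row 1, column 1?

6

24 in 3 cells must be {7,8,9}; 16 in 2 cells must be {7,9}.
Nothing is forced directly, so branch on (2,1), whose candidates are 8 or 9. If (2,1) = 9: that forces (1,1) = 5, after which (1,3) would have to be in {6,8} for the 19 across but in {7,9} for the 16 down — contradiction. So (2,1) = 8.
(1,1) = 14 − 8 = 6 completes the 14 down.
Given what's placed, (1,3) must be 9 to fit the 19 across and 16 down.
(2,3) = 16 − 9 = 7 completes the 16 down.
(1,2) = 19 − 15 = 4 completes the 19 across.
(2,2) = 24 − 15 = 9 completes the 24 across.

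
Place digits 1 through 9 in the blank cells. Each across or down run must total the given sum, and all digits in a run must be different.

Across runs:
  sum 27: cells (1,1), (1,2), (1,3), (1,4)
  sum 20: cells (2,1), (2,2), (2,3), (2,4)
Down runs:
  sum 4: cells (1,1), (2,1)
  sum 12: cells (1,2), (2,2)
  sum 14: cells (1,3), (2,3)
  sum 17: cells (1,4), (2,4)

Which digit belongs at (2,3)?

6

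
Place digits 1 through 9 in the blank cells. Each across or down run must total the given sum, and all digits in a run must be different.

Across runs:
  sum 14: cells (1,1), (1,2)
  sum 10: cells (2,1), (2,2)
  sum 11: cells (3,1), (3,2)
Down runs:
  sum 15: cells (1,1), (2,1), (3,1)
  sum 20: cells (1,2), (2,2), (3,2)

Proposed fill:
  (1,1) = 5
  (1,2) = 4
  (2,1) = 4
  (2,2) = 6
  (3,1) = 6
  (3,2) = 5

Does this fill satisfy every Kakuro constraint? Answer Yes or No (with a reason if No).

No — the across run (1,1)–(1,2) sums to 9, not 14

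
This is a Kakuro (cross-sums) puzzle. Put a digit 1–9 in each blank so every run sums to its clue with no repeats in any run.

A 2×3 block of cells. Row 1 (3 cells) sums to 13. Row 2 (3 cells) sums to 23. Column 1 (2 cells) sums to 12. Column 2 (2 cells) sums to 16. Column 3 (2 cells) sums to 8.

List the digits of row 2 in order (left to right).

23 in 3 cells must be {6,8,9}; 16 in 2 cells must be {7,9}.
The 23 across and the 16 down share only 9, so (2,2) = 9.
Given what's placed, (2,3) must be 6 to fit the 23 across and 8 down.
(1,2) = 16 − 9 = 7 completes the 16 down.
(1,3) = 8 − 6 = 2 completes the 8 down.
(2,1) = 23 − 15 = 8 completes the 23 across.
(1,1) = 13 − 9 = 4 completes the 13 across.

8, 9, 6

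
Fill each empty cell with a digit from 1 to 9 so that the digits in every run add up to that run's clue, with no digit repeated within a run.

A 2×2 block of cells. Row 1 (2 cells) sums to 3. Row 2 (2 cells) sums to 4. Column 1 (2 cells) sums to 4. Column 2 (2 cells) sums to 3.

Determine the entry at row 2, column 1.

3

3 in 2 cells must be {1,2}; 4 in 2 cells must be {1,3}.
The 3 across and the 4 down share only 1, so (1,1) = 1.
(1,2) = 3 − 1 = 2 completes the 3 across.
(2,1) = 4 − 1 = 3 completes the 4 down.
(2,2) = 4 − 3 = 1 completes the 4 across.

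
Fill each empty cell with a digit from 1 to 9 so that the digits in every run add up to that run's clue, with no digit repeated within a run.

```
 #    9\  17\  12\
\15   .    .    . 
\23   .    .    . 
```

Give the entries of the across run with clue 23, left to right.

23 in 3 cells must be {6,8,9}; 17 in 2 cells must be {8,9}.
Nothing is forced directly, so branch on R1C2, whose candidates are 8 or 9. If R1C2 = 9: that forces R2C2 = 8, R2C3 = 9, after which R1C3 would have to be in {1,2,4,5} for the 15 across but in {3} for the 12 down — contradiction. So R1C2 = 8.
R2C2 = 17 − 8 = 9 completes the 17 down.
Given what's placed, R2C3 must be 8 to fit the 23 across and 12 down.
R1C3 = 12 − 8 = 4 completes the 12 down.
R2C1 = 23 − 17 = 6 completes the 23 across.
R1C1 = 15 − 12 = 3 completes the 15 across.

6 9 8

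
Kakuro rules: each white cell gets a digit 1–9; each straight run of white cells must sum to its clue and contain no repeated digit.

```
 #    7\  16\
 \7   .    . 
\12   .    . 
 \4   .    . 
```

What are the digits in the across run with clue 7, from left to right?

2, 5

4 in 2 cells must be {1,3}; 7 in 3 cells must be {1,2,4}.
The 12 across and the 7 down share only 4, so R2C1 = 4.
R2C2 = 12 − 4 = 8 completes the 12 across.
Given what's placed, R3C1 must be 1 to fit the 4 across and 7 down.
R3C2 = 4 − 1 = 3 completes the 4 across.
R1C1 = 7 − 5 = 2 completes the 7 down.
R1C2 = 7 − 2 = 5 completes the 7 across.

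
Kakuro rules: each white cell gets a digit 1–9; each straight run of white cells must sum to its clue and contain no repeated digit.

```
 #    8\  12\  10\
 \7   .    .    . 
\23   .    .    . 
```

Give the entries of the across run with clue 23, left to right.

7 in 3 cells must be {1,2,4}; 23 in 3 cells must be {6,8,9}.
The 7 across and the 12 down share only 4, so R1C2 = 4.
The 23 across and the 8 down share only 6, so R2C1 = 6.
R2C2 = 12 − 4 = 8 completes the 12 down.
R2C3 = 23 − 14 = 9 completes the 23 across.
R1C1 = 8 − 6 = 2 completes the 8 down.
R1C3 = 7 − 6 = 1 completes the 7 across.

6 8 9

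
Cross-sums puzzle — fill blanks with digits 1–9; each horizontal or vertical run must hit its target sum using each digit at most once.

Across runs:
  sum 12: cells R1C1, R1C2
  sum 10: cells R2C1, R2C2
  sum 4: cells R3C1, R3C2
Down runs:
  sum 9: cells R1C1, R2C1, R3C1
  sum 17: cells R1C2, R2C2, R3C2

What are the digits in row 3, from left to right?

3, 1

4 in 2 cells must be {1,3}.
Nothing is forced directly, so branch on R1C1, whose candidates are 3 or 4 or 5. If R1C1 = 3: that forces R1C2 = 9, R3C1 = 1, R3C2 = 3, after which R2C1 would have to be in {1,2,3,4,6,7,8,9} for the 10 across but in {5} for the 9 down — contradiction. If R1C1 = 4: that forces R1C2 = 8, R3C1 = 3, after which R3C2 would have to be in {1} for the 4 across but in {2,3,4,5,6,7} for the 17 down — contradiction. So R1C1 = 5.
R1C2 = 12 − 5 = 7 completes the 12 across.
Given what's placed, R3C2 must be 1 to fit the 4 across and 17 down.
R2C2 = 17 − 8 = 9 completes the 17 down.
R3C1 = 4 − 1 = 3 completes the 4 across.
R2C1 = 10 − 9 = 1 completes the 10 across.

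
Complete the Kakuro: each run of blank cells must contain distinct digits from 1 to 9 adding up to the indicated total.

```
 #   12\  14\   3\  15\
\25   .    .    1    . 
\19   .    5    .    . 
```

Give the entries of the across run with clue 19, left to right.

3 in 2 cells must be {1,2}.
R1C2 = 14 − 5 = 9 completes the 14 down.
R2C3 = 3 − 1 = 2 completes the 3 down.
Nothing is forced directly, so branch on R2C4, whose candidates are 8 or 9. If R2C4 = 9: then R1C4 would have to be in {7,8} for the 25 across but in {6} for the 15 down — contradiction. So R2C4 = 8.
R1C4 = 15 − 8 = 7 completes the 15 down.
R2C1 = 19 − 15 = 4 completes the 19 across.
R1C1 = 25 − 17 = 8 completes the 25 across.

4 5 2 8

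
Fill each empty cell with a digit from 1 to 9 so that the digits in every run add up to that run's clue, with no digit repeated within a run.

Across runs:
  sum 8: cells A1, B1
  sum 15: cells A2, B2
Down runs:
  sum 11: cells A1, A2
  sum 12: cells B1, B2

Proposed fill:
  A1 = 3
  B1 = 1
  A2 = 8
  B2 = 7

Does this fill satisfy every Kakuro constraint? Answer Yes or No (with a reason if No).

No — the down run B1–B2 sums to 8, not 12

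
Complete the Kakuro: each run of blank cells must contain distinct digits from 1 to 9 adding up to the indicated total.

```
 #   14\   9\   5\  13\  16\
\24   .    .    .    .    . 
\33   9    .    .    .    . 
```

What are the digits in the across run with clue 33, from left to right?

9 8 3 6 7

16 in 2 cells must be {7,9}.
R1C1 = 14 − 9 = 5 completes the 14 down.
R2C5 = 7: the only remaining digit allowed by both the 33 across and the 16 down.
R1C5 = 16 − 7 = 9 completes the 16 down.
Nothing is forced directly, so branch on R1C4, whose candidates are 6 or 7. If R1C4 = 6: then R2C4 would have to be in {3,4,5,6,8} for the 33 across but in {7} for the 13 down — contradiction. So R1C4 = 7.
R2C4 = 13 − 7 = 6 completes the 13 down.
Given what's placed, R2C3 must be 3 to fit the 33 across and 5 down.
R1C3 = 5 − 3 = 2 completes the 5 down.
R2C2 = 33 − 25 = 8 completes the 33 across.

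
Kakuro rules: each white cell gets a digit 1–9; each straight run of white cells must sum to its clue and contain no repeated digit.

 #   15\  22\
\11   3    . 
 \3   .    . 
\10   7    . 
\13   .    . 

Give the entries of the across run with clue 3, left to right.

3 in 2 cells must be {1,2}.
R1C2 = 11 − 3 = 8 completes the 11 across.
R2C1 = 1: the only remaining digit allowed by both the 3 across and the 15 down.
R2C2 = 3 − 1 = 2 completes the 3 across.
R3C2 = 10 − 7 = 3 completes the 10 across.
R4C1 = 15 − 11 = 4 completes the 15 down.
R4C2 = 13 − 4 = 9 completes the 13 across.

1 2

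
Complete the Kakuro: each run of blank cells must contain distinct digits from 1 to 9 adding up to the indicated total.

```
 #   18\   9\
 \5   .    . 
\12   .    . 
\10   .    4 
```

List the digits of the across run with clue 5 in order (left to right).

3 2

Given what's placed, R2C2 must be 3 to fit the 12 across and 9 down.
R3C1 = 10 − 4 = 6 completes the 10 across.
R1C2 = 9 − 7 = 2 completes the 9 down.
R2C1 = 12 − 3 = 9 completes the 12 across.
R1C1 = 5 − 2 = 3 completes the 5 across.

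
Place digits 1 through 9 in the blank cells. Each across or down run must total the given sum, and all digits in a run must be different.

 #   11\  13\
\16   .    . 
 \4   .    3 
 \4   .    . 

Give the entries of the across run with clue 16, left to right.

7 9

16 in 2 cells must be {7,9}; 4 in 2 cells must be {1,3}.
Only 7 fits R1C1 under both its across sum 16 and down sum 11.
R1C2 = 16 − 7 = 9 completes the 16 across.
R2C1 = 4 − 3 = 1 completes the 4 across.
R3C1 = 11 − 8 = 3 completes the 11 down.
R3C2 = 4 − 3 = 1 completes the 4 across.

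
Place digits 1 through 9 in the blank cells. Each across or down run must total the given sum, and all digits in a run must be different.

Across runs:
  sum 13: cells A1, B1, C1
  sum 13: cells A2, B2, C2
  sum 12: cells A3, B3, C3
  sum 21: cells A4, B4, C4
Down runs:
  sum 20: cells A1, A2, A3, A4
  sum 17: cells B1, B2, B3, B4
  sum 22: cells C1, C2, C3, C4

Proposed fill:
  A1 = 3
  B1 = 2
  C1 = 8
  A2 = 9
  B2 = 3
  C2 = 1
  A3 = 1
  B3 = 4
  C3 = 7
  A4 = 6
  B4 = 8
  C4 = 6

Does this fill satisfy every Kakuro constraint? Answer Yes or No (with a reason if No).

No — the down run A1–A4 sums to 19, not 20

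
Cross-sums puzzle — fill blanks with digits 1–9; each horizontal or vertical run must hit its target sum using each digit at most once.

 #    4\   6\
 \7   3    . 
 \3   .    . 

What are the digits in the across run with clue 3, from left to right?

1 2

3 in 2 cells must be {1,2}; 4 in 2 cells must be {1,3}.
R1C2 = 7 − 3 = 4 completes the 7 across.
R2C1 = 4 − 3 = 1 completes the 4 down.
R2C2 = 3 − 1 = 2 completes the 3 across.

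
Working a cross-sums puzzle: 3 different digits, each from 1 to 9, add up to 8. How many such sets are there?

2

3 distinct digits from 1–9 sum between 6 and 24.
Enumerating: {1,2,5}, {1,3,4}.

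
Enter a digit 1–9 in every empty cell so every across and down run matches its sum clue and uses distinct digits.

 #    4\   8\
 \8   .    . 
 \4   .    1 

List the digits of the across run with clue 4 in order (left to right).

3 1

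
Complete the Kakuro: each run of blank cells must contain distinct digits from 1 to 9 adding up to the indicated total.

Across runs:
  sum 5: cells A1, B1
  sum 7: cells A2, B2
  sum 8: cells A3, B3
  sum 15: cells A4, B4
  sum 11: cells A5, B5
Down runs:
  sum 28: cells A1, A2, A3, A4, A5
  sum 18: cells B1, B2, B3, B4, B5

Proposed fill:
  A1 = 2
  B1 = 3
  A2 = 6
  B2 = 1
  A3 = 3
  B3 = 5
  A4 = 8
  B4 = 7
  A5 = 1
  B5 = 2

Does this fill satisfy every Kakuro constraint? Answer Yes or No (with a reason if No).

No — the across run A5–B5 sums to 3, not 11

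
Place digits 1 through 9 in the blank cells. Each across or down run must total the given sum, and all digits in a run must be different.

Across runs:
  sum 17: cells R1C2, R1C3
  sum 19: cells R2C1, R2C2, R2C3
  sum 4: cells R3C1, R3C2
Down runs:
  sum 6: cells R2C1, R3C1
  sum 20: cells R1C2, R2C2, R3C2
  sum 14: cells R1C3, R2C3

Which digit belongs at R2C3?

17 in 2 cells must be {8,9}; 4 in 2 cells must be {1,3}.
The 4 across and the 6 down share only 1, so R3C1 = 1.
R3C2 = 4 − 1 = 3 completes the 4 across.
R2C1 = 6 − 1 = 5 completes the 6 down.
R2C2 = 8: the only remaining digit allowed by both the 19 across and the 20 down.
R2C3 = 19 − 13 = 6 completes the 19 across.
R1C2 = 20 − 11 = 9 completes the 20 down.
R1C3 = 17 − 9 = 8 completes the 17 across.

6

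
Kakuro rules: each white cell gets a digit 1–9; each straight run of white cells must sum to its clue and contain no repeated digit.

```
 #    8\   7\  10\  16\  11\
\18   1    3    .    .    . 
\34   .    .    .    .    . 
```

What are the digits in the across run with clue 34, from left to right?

34 in 5 cells must be {4,6,7,8,9}; 16 in 2 cells must be {7,9}.
R1C4 = 7: the only remaining digit allowed by both the 18 across and the 16 down.
R2C1 = 8 − 1 = 7 completes the 8 down.
R2C2 = 7 − 3 = 4 completes the 7 down.
R2C4 = 16 − 7 = 9 completes the 16 down.
R1C3 = 2: the only remaining digit allowed by both the 18 across and the 10 down.
R1C5 = 18 − 13 = 5 completes the 18 across.
R2C3 = 10 − 2 = 8 completes the 10 down.
R2C5 = 34 − 28 = 6 completes the 34 across.

7 4 8 9 6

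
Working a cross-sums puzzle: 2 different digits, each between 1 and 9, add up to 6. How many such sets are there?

2 distinct digits from 1–9 sum between 3 and 17.
Enumerating: {1,5}, {2,4}.

2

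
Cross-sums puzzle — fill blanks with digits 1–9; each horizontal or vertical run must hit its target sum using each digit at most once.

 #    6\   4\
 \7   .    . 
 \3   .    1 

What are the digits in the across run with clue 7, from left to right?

3 in 2 cells must be {1,2}; 4 in 2 cells must be {1,3}.
R1C2 = 4 − 1 = 3 completes the 4 down.
R2C1 = 3 − 1 = 2 completes the 3 across.
R1C1 = 7 − 3 = 4 completes the 7 across.

4 3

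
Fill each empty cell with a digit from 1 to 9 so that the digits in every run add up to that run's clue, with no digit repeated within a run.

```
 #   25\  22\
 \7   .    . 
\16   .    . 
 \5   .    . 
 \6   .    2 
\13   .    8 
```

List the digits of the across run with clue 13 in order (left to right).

5 8

16 in 2 cells must be {7,9}.
Given what's placed, R2C2 must be 7 to fit the 16 across and 22 down.
R4C1 = 6 − 2 = 4 completes the 6 across.
R5C1 = 13 − 8 = 5 completes the 13 across.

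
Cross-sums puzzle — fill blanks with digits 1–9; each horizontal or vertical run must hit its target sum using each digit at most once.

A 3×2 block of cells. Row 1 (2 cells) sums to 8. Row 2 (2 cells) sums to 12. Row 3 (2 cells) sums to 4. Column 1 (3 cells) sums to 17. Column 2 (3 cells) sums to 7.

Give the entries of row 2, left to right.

8, 4

4 in 2 cells must be {1,3}; 7 in 3 cells must be {1,2,4}.
The 12 across and the 7 down share only 4, so (2,2) = 4.
Given what's placed, (3,2) must be 1 to fit the 4 across and 7 down.
(1,2) = 7 − 5 = 2 completes the 7 down.
(2,1) = 12 − 4 = 8 completes the 12 across.
(3,1) = 4 − 1 = 3 completes the 4 across.
(1,1) = 8 − 2 = 6 completes the 8 across.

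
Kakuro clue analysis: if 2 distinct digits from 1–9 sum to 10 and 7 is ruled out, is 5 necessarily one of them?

Counterexample: {1,9} sums to 10 under that restriction without using 5.

No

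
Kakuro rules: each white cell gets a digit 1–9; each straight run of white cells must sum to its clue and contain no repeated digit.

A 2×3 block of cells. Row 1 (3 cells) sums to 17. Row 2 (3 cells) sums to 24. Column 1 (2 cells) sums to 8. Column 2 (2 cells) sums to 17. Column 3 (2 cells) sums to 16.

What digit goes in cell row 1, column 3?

7

24 in 3 cells must be {7,8,9}; 17 in 2 cells must be {8,9}; 16 in 2 cells must be {7,9}.
The 24 across and the 8 down share only 7, so (2,1) = 7.
Given what's placed, (2,3) must be 9 to fit the 24 across and 16 down.
(1,1) = 8 − 7 = 1 completes the 8 down.
(1,2) = 9: the only remaining digit allowed by both the 17 across and the 17 down.
(1,3) = 17 − 10 = 7 completes the 17 across.
(2,2) = 24 − 16 = 8 completes the 24 across.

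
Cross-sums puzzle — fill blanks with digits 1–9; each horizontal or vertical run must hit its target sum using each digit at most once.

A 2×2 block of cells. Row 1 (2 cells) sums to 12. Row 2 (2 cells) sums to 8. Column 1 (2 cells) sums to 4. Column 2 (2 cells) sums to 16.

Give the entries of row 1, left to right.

3 9

4 in 2 cells must be {1,3}; 16 in 2 cells must be {7,9}.
The 12 across and the 4 down share only 3, so (1,1) = 3.
(1,2) = 12 − 3 = 9 completes the 12 across.
(2,1) = 4 − 3 = 1 completes the 4 down.
(2,2) = 8 − 1 = 7 completes the 8 across.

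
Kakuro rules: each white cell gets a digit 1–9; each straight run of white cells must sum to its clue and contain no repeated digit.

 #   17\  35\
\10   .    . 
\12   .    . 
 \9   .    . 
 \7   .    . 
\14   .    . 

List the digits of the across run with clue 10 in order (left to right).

1 9

35 in 5 cells must be {5,6,7,8,9}.
Nothing is forced directly, so branch on R5C1, whose candidates are 5 or 6. If R5C1 = 5: that forces R2C1 = 3, R2C2 = 9, after which R5C2 would have to be in {9} for the 14 across but in {5,6,7,8} for the 35 down — contradiction. So R5C1 = 6.
R5C2 = 14 − 6 = 8 completes the 14 across.
Nothing is forced directly, so branch on R1C1, whose candidates are 1 or 2 or 3. If R1C1 = 2: then R1C2 would have to be in {8} for the 10 across but in {5,6,7,9} for the 35 down — contradiction. If R1C1 = 3: that forces R1C2 = 7, R2C1 = 5, after which R2C2 would have to be in {7} for the 12 across but in {5,6,9} for the 35 down — contradiction. So R1C1 = 1.
R1C2 = 10 − 1 = 9 completes the 10 across.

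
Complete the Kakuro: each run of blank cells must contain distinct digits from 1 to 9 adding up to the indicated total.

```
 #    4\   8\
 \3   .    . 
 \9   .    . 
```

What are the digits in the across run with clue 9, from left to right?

3, 6

3 in 2 cells must be {1,2}; 4 in 2 cells must be {1,3}.
The 3 across and the 4 down share only 1, so R1C1 = 1.
R1C2 = 3 − 1 = 2 completes the 3 across.
R2C1 = 4 − 1 = 3 completes the 4 down.
R2C2 = 9 − 3 = 6 completes the 9 across.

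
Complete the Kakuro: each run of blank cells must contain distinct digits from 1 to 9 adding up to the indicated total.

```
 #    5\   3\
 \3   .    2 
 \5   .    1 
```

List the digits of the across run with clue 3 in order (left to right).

1, 2

3 in 2 cells must be {1,2}.
R1C1 = 3 − 2 = 1 completes the 3 across.
R2C1 = 5 − 1 = 4 completes the 5 across.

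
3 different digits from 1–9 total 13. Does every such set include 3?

Counterexample: {1,4,8} sums to 13 without using 3.

No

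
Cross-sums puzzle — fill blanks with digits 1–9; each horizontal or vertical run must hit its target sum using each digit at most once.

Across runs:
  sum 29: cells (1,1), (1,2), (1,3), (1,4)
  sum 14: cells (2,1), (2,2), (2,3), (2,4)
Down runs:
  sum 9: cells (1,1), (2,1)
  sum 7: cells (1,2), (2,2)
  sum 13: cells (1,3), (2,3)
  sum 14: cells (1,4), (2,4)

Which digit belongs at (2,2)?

29 in 4 cells must be {5,7,8,9}.
Only 5 fits (1,2) under both its across sum 29 and down sum 7.
(2,2) = 7 − 5 = 2 completes the 7 down.

2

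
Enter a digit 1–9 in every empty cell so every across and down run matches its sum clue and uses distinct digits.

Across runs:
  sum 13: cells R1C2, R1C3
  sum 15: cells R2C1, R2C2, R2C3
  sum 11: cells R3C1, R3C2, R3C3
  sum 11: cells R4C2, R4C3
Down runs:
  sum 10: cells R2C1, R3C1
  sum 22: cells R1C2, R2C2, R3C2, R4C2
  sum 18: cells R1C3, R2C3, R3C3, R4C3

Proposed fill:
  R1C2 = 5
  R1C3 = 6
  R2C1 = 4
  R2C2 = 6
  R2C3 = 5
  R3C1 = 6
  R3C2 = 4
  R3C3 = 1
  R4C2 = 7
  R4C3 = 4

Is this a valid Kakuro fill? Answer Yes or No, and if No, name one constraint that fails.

No — the down run R1C3–R4C3 sums to 16, not 18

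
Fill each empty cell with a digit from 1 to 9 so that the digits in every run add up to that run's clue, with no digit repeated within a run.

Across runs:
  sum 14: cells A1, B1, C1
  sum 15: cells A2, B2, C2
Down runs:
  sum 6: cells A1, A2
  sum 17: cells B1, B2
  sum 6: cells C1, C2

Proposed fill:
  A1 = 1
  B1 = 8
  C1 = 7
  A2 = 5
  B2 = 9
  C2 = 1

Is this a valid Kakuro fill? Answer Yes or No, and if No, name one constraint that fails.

No — the across run A1–C1 sums to 16, not 14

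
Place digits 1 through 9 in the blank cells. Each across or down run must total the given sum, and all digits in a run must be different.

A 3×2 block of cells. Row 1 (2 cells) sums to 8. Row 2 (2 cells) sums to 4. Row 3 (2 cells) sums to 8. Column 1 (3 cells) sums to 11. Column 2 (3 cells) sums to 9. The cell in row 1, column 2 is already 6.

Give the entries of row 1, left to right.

2 6

4 in 2 cells must be {1,3}.
(1,1) = 8 − 6 = 2 completes the 8 across.
Given what's placed, (2,2) must be 1 to fit the 4 across and 9 down.
(3,2) = 9 − 7 = 2 completes the 9 down.
(2,1) = 4 − 1 = 3 completes the 4 across.
(3,1) = 8 − 2 = 6 completes the 8 across.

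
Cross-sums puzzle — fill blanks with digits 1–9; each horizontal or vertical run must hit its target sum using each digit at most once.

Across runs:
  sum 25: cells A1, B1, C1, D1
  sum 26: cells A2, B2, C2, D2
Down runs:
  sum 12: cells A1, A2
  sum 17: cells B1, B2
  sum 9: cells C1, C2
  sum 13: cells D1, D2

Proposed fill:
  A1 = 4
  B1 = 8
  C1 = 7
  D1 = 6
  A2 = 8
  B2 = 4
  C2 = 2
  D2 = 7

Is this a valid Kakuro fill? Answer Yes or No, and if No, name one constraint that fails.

No — the across run A2–D2 sums to 21, not 26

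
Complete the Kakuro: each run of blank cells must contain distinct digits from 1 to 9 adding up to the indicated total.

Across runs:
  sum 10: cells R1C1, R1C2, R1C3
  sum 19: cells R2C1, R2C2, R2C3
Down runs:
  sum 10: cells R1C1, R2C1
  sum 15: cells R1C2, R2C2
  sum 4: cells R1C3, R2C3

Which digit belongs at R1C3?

1

4 in 2 cells must be {1,3}.
The 19 across and the 4 down share only 3, so R2C3 = 3.
R1C3 = 4 − 3 = 1 completes the 4 down.
Nothing is forced directly, so branch on R2C1, whose candidates are 7 or 9. If R2C1 = 9: then R1C1 would have to be in {2,3,4,5,6,7} for the 10 across but in {1} for the 10 down — contradiction. So R2C1 = 7.
R1C1 = 10 − 7 = 3 completes the 10 down.
R1C2 = 10 − 4 = 6 completes the 10 across.
R2C2 = 19 − 10 = 9 completes the 19 across.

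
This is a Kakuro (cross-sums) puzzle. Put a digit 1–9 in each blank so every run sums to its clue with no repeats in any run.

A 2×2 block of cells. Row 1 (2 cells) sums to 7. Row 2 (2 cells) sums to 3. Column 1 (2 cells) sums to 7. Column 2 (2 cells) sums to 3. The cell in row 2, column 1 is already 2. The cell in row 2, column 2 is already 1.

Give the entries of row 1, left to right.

5 2

3 in 2 cells must be {1,2}.
(1,1) = 7 − 2 = 5 completes the 7 down.
(1,2) = 7 − 5 = 2 completes the 7 across.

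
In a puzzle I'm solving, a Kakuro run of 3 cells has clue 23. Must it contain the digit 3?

No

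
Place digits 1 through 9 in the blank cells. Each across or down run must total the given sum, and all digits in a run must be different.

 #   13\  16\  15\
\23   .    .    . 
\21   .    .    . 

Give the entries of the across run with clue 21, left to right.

23 in 3 cells must be {6,8,9}; 16 in 2 cells must be {7,9}.
The 23 across and the 16 down share only 9, so R1C2 = 9.
R2C2 = 16 − 9 = 7 completes the 16 down.
Nothing is forced directly, so branch on R1C1, whose candidates are 6 or 8. If R1C1 = 6: that forces R1C3 = 8, after which R2C1 would have to be in {5,6,8,9} for the 21 across but in {7} for the 13 down — contradiction. So R1C1 = 8.
R1C3 = 23 − 17 = 6 completes the 23 across.
R2C1 = 13 − 8 = 5 completes the 13 down.
R2C3 = 21 − 12 = 9 completes the 21 across.

5, 7, 9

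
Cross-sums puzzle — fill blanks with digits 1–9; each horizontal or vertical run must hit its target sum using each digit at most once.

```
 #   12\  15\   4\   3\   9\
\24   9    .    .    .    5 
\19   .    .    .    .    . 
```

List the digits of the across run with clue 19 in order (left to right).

3 9 1 2 4

4 in 2 cells must be {1,3}; 3 in 2 cells must be {1,2}.
R2C1 = 12 − 9 = 3 completes the 12 down.
Given what's placed, R2C3 must be 1 to fit the 19 across and 4 down.
R2C4 = 2: the only remaining digit allowed by both the 19 across and the 3 down.
R2C5 = 9 − 5 = 4 completes the 9 down.
R1C3 = 4 − 1 = 3 completes the 4 down.
R1C4 = 3 − 2 = 1 completes the 3 down.
R2C2 = 19 − 10 = 9 completes the 19 across.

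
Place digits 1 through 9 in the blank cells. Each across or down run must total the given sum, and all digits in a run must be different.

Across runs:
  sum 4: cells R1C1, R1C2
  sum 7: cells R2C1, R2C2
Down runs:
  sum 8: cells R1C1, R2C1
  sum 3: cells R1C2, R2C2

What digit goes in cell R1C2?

1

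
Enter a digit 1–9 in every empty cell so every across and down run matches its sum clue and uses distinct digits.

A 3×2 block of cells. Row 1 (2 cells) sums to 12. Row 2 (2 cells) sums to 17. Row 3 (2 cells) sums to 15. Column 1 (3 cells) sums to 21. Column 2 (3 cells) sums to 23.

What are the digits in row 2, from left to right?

17 in 2 cells must be {8,9}; 23 in 3 cells must be {6,8,9}.
Nothing is forced directly, so branch on (1,2), whose candidates are 8 or 9. If (1,2) = 9: then (1,1) would have to be in {3} for the 12 across but in {4,5,6,7,8,9} for the 21 down — contradiction. So (1,2) = 8.
(1,1) = 12 − 8 = 4 completes the 12 across.
Given what's placed, (2,2) must be 9 to fit the 17 across and 23 down.
(3,2) = 23 − 17 = 6 completes the 23 down.
(2,1) = 17 − 9 = 8 completes the 17 across.
(3,1) = 15 − 6 = 9 completes the 15 across.

8 9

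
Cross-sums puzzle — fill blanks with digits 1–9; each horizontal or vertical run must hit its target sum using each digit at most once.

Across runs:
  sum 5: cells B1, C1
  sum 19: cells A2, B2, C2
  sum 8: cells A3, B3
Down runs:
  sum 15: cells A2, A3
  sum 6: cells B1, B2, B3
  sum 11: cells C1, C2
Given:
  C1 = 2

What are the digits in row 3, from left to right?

6 in 3 cells must be {1,2,3}.
B1 = 5 − 2 = 3 completes the 5 across.
B2 = 2: the only remaining digit allowed by both the 19 across and the 6 down.
C2 = 11 − 2 = 9 completes the 11 down.
B3 = 6 − 5 = 1 completes the 6 down.
A2 = 19 − 11 = 8 completes the 19 across.
A3 = 8 − 1 = 7 completes the 8 across.

7, 1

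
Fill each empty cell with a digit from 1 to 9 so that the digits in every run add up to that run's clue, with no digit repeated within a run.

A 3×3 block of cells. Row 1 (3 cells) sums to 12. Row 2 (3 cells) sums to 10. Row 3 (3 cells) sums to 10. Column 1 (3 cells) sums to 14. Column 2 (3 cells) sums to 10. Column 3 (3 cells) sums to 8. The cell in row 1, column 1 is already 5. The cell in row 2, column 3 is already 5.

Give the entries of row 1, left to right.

(1,3) = 1: the only remaining digit allowed by both the 12 across and the 8 down.
(3,3) = 8 − 6 = 2 completes the 8 down.
(1,2) = 12 − 6 = 6 completes the 12 across.
Nothing is forced directly, so branch on (2,2), whose candidates are 1 or 3. If (2,2) = 1: then (2,1) would have to be in {4} for the 10 across but in {1,2,3,6,7,8} for the 14 down — contradiction. So (2,2) = 3.
(2,1) = 10 − 8 = 2 completes the 10 across.
(3,1) = 14 − 7 = 7 completes the 14 down.
(3,2) = 10 − 9 = 1 completes the 10 across.

5, 6, 1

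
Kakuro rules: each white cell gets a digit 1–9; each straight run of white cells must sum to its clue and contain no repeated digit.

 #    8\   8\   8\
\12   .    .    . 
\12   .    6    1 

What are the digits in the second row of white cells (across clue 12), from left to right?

5, 6, 1

R1C2 = 8 − 6 = 2 completes the 8 down.
R1C3 = 8 − 1 = 7 completes the 8 down.
R2C1 = 12 − 7 = 5 completes the 12 across.
R1C1 = 12 − 9 = 3 completes the 12 across.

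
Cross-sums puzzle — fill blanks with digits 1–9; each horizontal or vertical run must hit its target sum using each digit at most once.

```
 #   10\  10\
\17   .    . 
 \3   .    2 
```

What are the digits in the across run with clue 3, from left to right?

17 in 2 cells must be {8,9}; 3 in 2 cells must be {1,2}.
R1C2 = 10 − 2 = 8 completes the 10 down.
R2C1 = 3 − 2 = 1 completes the 3 across.
R1C1 = 17 − 8 = 9 completes the 17 across.

1 2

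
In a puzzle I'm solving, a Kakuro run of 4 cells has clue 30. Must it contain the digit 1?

No

The only way to make 30 from 4 distinct digits is {6,7,8,9}, which does not contain 1.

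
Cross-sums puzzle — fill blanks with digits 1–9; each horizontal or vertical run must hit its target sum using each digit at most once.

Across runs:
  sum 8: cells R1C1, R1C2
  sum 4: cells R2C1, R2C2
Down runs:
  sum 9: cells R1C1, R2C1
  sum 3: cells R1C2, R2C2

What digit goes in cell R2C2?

1

4 in 2 cells must be {1,3}; 3 in 2 cells must be {1,2}.
The 4 across and the 3 down share only 1, so R2C2 = 1.
R1C2 = 3 − 1 = 2 completes the 3 down.
R2C1 = 4 − 1 = 3 completes the 4 across.
R1C1 = 8 − 2 = 6 completes the 8 across.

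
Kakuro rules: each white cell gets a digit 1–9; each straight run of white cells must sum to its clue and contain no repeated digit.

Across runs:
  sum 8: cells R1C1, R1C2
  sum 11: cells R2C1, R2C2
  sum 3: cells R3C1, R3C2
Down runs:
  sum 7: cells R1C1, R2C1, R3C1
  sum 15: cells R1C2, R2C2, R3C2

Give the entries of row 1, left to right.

3 in 2 cells must be {1,2}; 7 in 3 cells must be {1,2,4}.
Nothing is forced directly, so branch on R1C1, whose candidates are 1 or 2. If R1C1 = 1: that forces R1C2 = 7, R3C1 = 2, after which R3C2 would have to be in {1} for the 3 across but in {2,3,5,6} for the 15 down — contradiction. So R1C1 = 2.
R1C2 = 8 − 2 = 6 completes the 8 across.
Given what's placed, R2C1 must be 4 to fit the 11 across and 7 down.
R2C2 = 11 − 4 = 7 completes the 11 across.
R3C1 = 7 − 6 = 1 completes the 7 down.
R3C2 = 3 − 1 = 2 completes the 3 across.

2 6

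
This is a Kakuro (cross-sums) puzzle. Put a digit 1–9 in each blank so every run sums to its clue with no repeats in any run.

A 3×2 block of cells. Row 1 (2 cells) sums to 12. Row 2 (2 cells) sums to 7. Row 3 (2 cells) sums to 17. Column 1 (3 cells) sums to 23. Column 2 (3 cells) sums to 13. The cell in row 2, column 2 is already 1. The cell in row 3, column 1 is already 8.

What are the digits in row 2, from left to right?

17 in 2 cells must be {8,9}; 23 in 3 cells must be {6,8,9}.
(1,1) = 9: the only remaining digit allowed by both the 12 across and the 23 down.
(1,2) = 12 − 9 = 3 completes the 12 across.
(2,1) = 7 − 1 = 6 completes the 7 across.
(3,2) = 17 − 8 = 9 completes the 17 across.

6 1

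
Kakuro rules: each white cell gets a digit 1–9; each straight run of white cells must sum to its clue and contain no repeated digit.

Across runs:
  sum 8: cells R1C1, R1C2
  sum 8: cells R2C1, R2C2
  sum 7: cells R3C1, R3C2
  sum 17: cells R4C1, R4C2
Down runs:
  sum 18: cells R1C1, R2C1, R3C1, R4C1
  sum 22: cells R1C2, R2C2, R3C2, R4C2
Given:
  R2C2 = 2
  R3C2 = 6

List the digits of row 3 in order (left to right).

1 6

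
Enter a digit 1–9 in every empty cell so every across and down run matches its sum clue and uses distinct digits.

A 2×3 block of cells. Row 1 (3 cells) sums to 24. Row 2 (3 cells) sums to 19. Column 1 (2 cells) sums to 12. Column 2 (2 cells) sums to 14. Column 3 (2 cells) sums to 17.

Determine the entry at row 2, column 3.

8

24 in 3 cells must be {7,8,9}; 17 in 2 cells must be {8,9}.
Nothing is forced directly, so branch on (1,2), whose candidates are 8 or 9. If (1,2) = 9: that forces (1,3) = 8, (2,2) = 5, after which (2,3) would have to be in {6,8} for the 19 across but in {9} for the 17 down — contradiction. So (1,2) = 8.
Given what's placed, (1,3) must be 9 to fit the 24 across and 17 down.
(2,2) = 14 − 8 = 6 completes the 14 down.
(2,3) = 17 − 9 = 8 completes the 17 down.
(1,1) = 24 − 17 = 7 completes the 24 across.
(2,1) = 19 − 14 = 5 completes the 19 across.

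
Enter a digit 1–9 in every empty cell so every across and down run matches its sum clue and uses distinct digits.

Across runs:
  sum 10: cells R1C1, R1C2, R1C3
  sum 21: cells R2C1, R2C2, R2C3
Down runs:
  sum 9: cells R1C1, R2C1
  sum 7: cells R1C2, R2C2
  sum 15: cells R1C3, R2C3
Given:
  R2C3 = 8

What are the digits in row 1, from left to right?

R1C3 = 15 − 8 = 7 completes the 15 down.
No cell is forced outright now. R2C2 can only be 4 or 6 (the digits allowed by both its 21 across and its 7 down). If R2C2 = 4: then R1C2 would have to be in {1,2} for the 10 across but in {3} for the 7 down — contradiction. So R2C2 = 6.
R1C2 = 7 − 6 = 1 completes the 7 down.
R2C1 = 21 − 14 = 7 completes the 21 across.
R1C1 = 10 − 8 = 2 completes the 10 across.

2 1 7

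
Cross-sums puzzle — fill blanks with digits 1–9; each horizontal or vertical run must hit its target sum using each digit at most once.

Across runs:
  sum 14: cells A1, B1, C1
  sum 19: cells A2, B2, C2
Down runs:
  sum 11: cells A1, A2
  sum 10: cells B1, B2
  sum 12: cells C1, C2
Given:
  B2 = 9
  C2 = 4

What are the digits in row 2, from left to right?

6 9 4

B1 = 10 − 9 = 1 completes the 10 down.
C1 = 12 − 4 = 8 completes the 12 down.
A2 = 19 − 13 = 6 completes the 19 across.
A1 = 14 − 9 = 5 completes the 14 across.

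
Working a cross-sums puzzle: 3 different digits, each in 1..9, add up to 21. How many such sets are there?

3

3 distinct digits from 1–9 sum between 6 and 24.
Enumerating: {4,8,9}, {5,7,9}, {6,7,8}.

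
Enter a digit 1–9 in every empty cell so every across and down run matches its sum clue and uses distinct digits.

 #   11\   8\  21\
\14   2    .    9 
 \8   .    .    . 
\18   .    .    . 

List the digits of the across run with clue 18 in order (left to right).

6 4 8

R1C2 = 14 − 11 = 3 completes the 14 across.
No cell is forced outright now. R2C2 can only be 1 or 4 (the digits allowed by both its 8 across and its 8 down). If R2C2 = 4: then R2C3 would have to be in {1,3} for the 8 across but in {4,5,7,8} for the 21 down — contradiction. So R2C2 = 1.
R3C2 = 8 − 4 = 4 completes the 8 down.
No cell is forced outright now. R2C3 can only be 4 or 5 (the digits allowed by both its 8 across and its 21 down). If R2C3 = 5: then R2C1 would have to be in {2} for the 8 across but in {1,3,4,5,6,8} for the 11 down — contradiction. So R2C3 = 4.
R2C1 = 8 − 5 = 3 completes the 8 across.
R3C1 = 11 − 5 = 6 completes the 11 down.
R3C3 = 18 − 10 = 8 completes the 18 across.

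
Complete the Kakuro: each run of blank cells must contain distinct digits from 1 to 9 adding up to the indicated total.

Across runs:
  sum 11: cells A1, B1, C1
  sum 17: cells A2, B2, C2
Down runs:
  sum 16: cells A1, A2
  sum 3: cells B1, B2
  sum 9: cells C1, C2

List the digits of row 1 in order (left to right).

16 in 2 cells must be {7,9}; 3 in 2 cells must be {1,2}.
The 11 across and the 16 down share only 7, so A1 = 7.
Given what's placed, B1 must be 1 to fit the 11 across and 3 down.
C1 = 11 − 8 = 3 completes the 11 across.
A2 = 16 − 7 = 9 completes the 16 down.
B2 = 3 − 1 = 2 completes the 3 down.
C2 = 17 − 11 = 6 completes the 17 across.

7, 1, 3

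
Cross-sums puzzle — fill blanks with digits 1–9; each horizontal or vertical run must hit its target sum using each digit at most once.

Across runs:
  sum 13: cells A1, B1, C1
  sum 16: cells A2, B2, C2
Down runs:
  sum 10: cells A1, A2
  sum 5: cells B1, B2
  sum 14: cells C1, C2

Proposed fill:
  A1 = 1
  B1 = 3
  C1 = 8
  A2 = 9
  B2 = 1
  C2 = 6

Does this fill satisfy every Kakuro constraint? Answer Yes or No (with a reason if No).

No — the down run B1–B2 sums to 4, not 5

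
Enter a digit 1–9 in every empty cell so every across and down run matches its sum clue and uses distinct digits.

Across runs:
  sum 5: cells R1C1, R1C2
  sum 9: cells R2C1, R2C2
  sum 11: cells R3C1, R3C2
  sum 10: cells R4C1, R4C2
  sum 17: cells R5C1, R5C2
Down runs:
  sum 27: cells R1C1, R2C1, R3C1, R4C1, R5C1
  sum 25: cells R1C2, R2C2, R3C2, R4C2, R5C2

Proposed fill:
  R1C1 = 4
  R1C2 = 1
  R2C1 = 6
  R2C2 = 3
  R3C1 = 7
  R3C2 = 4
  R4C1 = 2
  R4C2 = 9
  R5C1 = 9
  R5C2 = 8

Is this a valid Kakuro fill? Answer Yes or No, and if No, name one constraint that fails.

No — the down run R1C1–R5C1 sums to 28, not 27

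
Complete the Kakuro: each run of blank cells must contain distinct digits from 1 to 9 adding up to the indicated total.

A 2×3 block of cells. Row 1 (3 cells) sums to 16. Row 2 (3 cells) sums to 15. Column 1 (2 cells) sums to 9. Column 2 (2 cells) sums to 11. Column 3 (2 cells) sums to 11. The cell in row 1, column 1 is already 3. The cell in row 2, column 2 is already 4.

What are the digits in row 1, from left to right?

3 7 6

(1,2) = 11 − 4 = 7 completes the 11 down.
(1,3) = 16 − 10 = 6 completes the 16 across.
(2,1) = 9 − 3 = 6 completes the 9 down.
(2,3) = 15 − 10 = 5 completes the 15 across.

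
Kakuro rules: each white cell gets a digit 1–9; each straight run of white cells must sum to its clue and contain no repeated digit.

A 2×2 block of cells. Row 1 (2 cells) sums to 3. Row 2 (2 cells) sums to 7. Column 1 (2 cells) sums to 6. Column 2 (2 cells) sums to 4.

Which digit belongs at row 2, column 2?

3 in 2 cells must be {1,2}; 4 in 2 cells must be {1,3}.
The 3 across and the 4 down share only 1, so (1,2) = 1.
(2,2) = 4 − 1 = 3 completes the 4 down.
(1,1) = 3 − 1 = 2 completes the 3 across.
(2,1) = 7 − 3 = 4 completes the 7 across.

3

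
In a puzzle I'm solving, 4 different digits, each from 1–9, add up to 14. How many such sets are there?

4 distinct digits from 1–9 sum between 10 and 30.
Enumerating: {1,2,3,8}, {1,2,4,7}, {1,2,5,6}, {1,3,4,6}, {2,3,4,5}.

5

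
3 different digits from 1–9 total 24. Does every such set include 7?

The only way to make 24 from 3 distinct digits is {7,8,9}, which contains 7.

Yes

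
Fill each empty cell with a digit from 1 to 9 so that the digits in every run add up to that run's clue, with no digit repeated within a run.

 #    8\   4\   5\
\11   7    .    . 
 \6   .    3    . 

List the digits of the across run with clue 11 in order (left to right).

7 1 3

6 in 3 cells must be {1,2,3}; 4 in 2 cells must be {1,3}.
R1C2 = 4 − 3 = 1 completes the 4 down.
R1C3 = 11 − 8 = 3 completes the 11 across.
R2C1 = 8 − 7 = 1 completes the 8 down.
R2C3 = 6 − 4 = 2 completes the 6 across.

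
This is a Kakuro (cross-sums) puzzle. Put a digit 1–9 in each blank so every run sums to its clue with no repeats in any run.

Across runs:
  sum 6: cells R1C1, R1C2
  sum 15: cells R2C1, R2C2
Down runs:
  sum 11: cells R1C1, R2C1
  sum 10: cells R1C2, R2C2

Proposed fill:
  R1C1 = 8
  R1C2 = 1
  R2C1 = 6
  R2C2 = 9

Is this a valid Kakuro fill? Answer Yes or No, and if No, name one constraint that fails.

No — the across run R1C1–R1C2 sums to 9, not 6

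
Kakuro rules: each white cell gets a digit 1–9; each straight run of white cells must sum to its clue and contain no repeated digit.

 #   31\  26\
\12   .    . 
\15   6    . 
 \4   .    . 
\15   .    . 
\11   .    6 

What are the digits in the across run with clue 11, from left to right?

5 6

4 in 2 cells must be {1,3}.
R2C2 = 15 − 6 = 9 completes the 15 across.
R5C1 = 11 − 6 = 5 completes the 11 across.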